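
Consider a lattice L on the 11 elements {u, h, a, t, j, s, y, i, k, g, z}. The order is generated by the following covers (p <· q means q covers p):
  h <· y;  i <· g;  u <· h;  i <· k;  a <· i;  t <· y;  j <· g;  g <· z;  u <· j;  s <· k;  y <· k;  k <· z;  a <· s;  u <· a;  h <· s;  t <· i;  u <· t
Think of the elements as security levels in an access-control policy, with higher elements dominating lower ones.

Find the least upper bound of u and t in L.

Common upper bounds of {u, t}: g, i, k, t, y, z.
The least among these is t.

t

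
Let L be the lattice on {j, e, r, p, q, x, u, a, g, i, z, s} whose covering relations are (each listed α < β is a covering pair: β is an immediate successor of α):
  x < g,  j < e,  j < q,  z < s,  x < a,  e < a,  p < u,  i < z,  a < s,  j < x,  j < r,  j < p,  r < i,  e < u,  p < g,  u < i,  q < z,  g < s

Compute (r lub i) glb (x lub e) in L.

r ∨ i = i
x ∨ e = a
i ∧ a = e

e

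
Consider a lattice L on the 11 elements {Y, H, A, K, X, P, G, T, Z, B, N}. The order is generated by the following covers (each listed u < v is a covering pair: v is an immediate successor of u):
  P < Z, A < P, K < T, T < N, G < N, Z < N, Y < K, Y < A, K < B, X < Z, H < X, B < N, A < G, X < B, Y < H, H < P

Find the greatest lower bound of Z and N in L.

Z

Common lower bounds of {Z, N}: A, H, P, X, Y, Z.
The greatest among these is Z.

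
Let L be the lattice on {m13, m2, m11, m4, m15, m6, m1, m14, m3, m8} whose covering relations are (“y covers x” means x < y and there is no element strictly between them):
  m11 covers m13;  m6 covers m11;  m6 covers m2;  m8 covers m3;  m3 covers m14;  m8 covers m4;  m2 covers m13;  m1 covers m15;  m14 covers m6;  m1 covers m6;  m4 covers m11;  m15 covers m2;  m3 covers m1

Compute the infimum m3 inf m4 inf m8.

Common lower bounds of {m3, m4, m8}: m11, m13.
The greatest among these is m11.

m11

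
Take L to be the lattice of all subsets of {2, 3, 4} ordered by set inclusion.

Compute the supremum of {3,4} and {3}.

{3,4}

Common upper bounds of {{3,4}, {3}}: {2,3,4}, {3,4}.
The least among these is {3,4}.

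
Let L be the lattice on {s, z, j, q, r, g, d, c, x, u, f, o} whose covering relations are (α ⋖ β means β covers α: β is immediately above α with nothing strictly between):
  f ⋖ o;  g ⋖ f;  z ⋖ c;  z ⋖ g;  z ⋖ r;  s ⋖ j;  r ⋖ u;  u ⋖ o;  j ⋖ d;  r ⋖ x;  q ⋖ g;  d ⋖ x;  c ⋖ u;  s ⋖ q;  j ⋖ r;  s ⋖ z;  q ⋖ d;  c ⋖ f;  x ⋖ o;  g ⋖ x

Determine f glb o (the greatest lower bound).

Common lower bounds of {f, o}: c, f, g, q, s, z.
The greatest among these is f.

f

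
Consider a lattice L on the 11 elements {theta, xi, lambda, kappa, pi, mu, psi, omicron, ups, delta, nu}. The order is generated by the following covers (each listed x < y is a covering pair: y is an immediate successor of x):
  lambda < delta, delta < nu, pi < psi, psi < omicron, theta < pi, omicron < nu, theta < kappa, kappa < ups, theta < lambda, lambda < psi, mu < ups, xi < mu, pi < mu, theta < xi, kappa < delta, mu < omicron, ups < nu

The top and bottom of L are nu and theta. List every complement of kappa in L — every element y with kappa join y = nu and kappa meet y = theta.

Need y with kappa ∨ y = nu and kappa ∧ y = theta.
Checking each element gives: omicron, psi.

omicron, psi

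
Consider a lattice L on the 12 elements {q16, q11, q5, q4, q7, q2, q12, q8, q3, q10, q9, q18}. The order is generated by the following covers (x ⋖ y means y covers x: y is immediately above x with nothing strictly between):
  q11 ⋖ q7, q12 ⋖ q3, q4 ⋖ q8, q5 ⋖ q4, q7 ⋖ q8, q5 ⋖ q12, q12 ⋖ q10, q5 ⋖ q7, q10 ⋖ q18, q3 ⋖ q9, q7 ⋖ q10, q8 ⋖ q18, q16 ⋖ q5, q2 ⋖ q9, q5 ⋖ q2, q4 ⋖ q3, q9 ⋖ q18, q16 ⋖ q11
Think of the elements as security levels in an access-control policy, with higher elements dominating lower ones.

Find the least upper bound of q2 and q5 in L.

Common upper bounds of {q2, q5}: q18, q2, q9.
The least among these is q2.

q2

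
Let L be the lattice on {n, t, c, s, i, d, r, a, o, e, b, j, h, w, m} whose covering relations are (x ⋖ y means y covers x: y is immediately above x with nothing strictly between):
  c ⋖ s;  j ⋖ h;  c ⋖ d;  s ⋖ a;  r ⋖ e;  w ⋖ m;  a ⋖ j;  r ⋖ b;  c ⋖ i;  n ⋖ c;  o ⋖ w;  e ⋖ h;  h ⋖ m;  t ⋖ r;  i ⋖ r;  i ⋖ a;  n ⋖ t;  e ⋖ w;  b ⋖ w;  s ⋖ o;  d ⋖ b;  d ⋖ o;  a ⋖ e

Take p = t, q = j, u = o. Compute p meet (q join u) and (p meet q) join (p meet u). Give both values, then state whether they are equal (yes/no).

t; n; no

q join u = m, so p meet (q join u) = t meet m = t.
p meet q = n and p meet u = n, so (p meet q) join (p meet u) = n join n = n.
Equal: no.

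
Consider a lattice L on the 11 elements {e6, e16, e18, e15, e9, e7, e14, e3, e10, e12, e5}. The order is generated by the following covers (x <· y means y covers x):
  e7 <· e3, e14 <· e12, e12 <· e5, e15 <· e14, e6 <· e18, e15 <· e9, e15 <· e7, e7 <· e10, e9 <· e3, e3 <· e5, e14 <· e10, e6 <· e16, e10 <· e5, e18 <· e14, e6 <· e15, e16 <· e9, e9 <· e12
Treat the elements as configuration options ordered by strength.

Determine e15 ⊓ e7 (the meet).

e15

Common lower bounds of {e15, e7}: e15, e6.
The greatest among these is e15.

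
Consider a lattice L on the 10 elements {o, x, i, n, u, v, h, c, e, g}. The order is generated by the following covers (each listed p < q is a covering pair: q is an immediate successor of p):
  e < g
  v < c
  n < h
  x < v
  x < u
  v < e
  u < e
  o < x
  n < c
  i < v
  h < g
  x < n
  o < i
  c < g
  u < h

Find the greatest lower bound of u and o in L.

Common lower bounds of {u, o}: o.
The greatest among these is o.

o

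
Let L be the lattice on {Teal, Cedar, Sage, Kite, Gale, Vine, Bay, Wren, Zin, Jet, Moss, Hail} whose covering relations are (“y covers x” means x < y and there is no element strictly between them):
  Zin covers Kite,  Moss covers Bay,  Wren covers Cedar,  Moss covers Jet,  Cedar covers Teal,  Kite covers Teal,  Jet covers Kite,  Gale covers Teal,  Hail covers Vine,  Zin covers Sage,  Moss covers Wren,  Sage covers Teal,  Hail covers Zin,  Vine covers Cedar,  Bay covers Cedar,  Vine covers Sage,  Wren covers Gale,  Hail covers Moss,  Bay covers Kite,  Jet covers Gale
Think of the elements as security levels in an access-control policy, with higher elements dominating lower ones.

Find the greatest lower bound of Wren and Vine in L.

Common lower bounds of {Wren, Vine}: Cedar, Teal.
The greatest among these is Cedar.

Cedar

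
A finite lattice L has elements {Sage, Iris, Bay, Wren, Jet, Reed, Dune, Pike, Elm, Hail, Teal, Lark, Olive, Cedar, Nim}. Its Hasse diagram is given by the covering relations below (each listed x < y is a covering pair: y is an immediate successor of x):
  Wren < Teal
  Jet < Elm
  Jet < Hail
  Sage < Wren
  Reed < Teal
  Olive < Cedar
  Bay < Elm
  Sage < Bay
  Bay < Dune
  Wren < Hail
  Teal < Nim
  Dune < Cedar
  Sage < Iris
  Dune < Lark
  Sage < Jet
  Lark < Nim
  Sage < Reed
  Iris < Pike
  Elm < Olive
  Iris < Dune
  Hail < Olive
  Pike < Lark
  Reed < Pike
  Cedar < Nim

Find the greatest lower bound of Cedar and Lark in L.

Common lower bounds of {Cedar, Lark}: Bay, Dune, Iris, Sage.
The greatest among these is Dune.

Dune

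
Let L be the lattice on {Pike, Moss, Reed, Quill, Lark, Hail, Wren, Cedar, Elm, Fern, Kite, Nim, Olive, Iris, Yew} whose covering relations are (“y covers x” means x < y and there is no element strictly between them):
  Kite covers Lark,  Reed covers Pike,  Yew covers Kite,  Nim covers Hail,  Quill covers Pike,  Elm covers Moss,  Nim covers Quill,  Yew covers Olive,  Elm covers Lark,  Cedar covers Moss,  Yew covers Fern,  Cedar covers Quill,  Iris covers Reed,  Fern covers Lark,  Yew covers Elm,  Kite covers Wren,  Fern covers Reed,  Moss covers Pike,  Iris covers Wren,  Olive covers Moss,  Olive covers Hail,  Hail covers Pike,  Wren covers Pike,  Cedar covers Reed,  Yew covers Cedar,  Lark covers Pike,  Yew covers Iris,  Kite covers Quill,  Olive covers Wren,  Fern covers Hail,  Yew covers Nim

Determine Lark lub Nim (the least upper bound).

Common upper bounds of {Lark, Nim}: Yew.
The least among these is Yew.

Yew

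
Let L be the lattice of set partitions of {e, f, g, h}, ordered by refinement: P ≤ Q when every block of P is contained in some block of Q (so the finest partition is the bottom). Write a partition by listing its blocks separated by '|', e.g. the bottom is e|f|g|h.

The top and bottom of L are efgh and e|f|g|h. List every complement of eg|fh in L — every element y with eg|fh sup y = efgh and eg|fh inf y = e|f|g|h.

Need y with eg|fh ∨ y = efgh and eg|fh ∧ y = e|f|g|h.
Checking each element gives: ef|gh, ef|g|h, eh|fg, eh|f|g, e|fg|h, e|f|gh.

ef|gh, ef|g|h, eh|fg, eh|f|g, e|fg|h, e|f|gh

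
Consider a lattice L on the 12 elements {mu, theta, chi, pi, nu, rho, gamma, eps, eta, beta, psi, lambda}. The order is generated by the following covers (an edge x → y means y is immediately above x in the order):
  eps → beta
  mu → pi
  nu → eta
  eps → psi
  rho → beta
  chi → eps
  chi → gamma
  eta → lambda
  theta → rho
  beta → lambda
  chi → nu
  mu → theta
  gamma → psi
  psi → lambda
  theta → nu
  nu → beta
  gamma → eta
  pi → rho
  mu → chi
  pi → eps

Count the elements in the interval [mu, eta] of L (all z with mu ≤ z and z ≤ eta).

The interval [mu, eta] = {chi, eta, gamma, mu, nu, theta}, which has 6 elements.

6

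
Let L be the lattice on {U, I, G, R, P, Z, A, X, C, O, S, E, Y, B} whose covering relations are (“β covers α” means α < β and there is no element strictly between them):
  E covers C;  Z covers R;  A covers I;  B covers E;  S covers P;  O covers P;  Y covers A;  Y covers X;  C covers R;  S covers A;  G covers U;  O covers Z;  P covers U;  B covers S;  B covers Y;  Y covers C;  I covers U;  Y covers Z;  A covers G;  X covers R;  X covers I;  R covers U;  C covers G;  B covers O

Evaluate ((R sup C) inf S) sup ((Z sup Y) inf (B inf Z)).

R ∨ C = C
C ∧ S = G
Z ∨ Y = Y
B ∧ Z = Z
Y ∧ Z = Z
G ∨ Z = Y

Y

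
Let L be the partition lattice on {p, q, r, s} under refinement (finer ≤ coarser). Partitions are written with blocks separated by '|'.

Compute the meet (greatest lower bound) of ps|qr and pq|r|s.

Common lower bounds of {ps|qr, pq|r|s}: p|q|r|s.
The greatest among these is p|q|r|s.

p|q|r|s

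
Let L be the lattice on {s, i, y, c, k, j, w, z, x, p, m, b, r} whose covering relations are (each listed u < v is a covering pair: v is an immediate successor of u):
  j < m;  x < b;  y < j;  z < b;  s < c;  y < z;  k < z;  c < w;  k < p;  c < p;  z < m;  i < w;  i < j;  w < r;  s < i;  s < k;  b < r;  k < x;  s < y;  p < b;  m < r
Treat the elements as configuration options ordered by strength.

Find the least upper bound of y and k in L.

Common upper bounds of {y, k}: b, m, r, z.
The least among these is z.

z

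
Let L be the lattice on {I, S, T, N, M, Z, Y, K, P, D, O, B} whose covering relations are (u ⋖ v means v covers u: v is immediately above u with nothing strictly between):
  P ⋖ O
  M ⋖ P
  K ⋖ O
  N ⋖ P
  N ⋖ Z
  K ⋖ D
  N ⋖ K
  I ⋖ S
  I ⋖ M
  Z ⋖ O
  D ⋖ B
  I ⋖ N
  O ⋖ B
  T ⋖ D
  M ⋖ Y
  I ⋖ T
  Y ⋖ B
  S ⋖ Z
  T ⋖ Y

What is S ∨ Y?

B

Common upper bounds of {S, Y}: B.
The least among these is B.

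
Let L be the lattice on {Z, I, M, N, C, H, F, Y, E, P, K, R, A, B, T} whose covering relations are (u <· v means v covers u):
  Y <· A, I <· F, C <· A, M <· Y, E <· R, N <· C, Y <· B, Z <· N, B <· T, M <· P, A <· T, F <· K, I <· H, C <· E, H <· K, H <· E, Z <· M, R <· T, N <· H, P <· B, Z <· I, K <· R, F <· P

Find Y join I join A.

Common upper bounds of {Y, I, A}: T.
The least among these is T.

T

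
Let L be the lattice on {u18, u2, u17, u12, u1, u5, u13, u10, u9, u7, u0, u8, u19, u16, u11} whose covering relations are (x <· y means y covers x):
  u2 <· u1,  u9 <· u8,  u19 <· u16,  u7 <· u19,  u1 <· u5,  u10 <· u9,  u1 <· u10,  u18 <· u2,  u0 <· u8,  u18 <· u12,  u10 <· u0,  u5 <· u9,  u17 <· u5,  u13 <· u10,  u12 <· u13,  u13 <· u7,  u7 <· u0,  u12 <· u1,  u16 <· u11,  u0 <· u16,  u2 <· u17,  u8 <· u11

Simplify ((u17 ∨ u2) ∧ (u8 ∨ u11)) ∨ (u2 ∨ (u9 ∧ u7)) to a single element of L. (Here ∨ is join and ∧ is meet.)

u9

u17 ∨ u2 = u17
u8 ∨ u11 = u11
u17 ∧ u11 = u17
u9 ∧ u7 = u13
u2 ∨ u13 = u10
u17 ∨ u10 = u9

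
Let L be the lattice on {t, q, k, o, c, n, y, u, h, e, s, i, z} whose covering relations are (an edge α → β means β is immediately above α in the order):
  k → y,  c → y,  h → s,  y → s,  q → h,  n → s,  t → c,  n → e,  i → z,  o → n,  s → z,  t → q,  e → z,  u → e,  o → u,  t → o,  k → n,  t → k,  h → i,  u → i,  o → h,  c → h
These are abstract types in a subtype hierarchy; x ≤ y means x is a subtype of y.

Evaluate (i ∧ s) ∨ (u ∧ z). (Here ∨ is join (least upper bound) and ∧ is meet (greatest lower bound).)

i ∧ s = h
u ∧ z = u
h ∨ u = i

i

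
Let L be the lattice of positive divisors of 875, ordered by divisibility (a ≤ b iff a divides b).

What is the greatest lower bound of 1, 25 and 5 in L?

In the divisibility order, the meet is the greatest common divisor: gcd(1, 25, 5) = 1.

1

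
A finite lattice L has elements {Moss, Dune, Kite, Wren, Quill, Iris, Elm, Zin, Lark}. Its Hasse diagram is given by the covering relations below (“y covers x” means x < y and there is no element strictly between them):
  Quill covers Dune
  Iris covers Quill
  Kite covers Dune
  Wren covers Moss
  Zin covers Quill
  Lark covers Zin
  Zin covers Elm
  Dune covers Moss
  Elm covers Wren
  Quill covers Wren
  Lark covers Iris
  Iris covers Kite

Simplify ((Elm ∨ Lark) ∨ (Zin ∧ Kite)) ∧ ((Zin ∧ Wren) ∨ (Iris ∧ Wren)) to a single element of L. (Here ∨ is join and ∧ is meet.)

Elm ∨ Lark = Lark
Zin ∧ Kite = Dune
Lark ∨ Dune = Lark
Zin ∧ Wren = Wren
Iris ∧ Wren = Wren
Wren ∨ Wren = Wren
Lark ∧ Wren = Wren

Wren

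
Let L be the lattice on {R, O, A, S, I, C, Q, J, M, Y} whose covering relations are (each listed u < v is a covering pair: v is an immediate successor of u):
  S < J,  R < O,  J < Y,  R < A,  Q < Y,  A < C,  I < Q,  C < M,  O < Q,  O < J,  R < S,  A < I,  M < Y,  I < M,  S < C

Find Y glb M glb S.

Common lower bounds of {Y, M, S}: R, S.
The greatest among these is S.

S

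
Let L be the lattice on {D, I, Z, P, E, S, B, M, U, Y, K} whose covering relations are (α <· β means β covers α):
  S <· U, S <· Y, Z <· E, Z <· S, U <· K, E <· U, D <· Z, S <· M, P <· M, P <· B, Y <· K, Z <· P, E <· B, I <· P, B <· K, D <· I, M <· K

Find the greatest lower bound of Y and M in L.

S

Common lower bounds of {Y, M}: D, S, Z.
The greatest among these is S.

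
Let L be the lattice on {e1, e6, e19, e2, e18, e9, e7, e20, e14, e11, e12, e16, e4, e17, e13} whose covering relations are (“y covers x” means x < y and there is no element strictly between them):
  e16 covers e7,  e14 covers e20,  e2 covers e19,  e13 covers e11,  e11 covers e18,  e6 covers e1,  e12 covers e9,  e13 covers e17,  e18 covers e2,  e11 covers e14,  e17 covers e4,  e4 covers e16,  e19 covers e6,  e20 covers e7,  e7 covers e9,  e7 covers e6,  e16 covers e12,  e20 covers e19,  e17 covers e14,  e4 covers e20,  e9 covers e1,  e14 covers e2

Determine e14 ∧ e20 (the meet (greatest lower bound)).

Common lower bounds of {e14, e20}: e1, e19, e20, e6, e7, e9.
The greatest among these is e20.

e20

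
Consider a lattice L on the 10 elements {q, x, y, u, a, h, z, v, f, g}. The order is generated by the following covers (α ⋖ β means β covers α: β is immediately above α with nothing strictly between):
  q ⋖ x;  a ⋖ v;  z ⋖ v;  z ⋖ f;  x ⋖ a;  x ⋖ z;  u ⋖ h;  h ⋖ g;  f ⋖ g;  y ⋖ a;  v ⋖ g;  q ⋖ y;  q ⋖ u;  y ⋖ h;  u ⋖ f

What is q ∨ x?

Common upper bounds of {q, x}: a, f, g, v, x, z.
The least among these is x.

x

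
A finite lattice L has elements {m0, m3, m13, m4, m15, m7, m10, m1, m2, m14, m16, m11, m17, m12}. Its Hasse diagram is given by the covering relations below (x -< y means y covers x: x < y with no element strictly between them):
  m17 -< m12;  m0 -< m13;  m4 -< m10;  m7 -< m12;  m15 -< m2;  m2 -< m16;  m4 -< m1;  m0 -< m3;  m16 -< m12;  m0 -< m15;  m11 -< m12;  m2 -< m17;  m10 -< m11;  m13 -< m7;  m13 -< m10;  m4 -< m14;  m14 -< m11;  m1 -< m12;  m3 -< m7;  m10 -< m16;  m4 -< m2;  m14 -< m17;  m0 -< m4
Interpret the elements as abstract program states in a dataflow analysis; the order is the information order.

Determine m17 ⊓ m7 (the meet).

m0

Common lower bounds of {m17, m7}: m0.
The greatest among these is m0.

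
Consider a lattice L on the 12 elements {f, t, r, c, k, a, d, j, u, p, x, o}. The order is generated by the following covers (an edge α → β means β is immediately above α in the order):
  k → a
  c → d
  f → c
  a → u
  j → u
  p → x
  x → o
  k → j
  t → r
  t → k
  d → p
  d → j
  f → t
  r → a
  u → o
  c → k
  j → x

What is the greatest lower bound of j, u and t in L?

t

Common lower bounds of {j, u, t}: f, t.
The greatest among these is t.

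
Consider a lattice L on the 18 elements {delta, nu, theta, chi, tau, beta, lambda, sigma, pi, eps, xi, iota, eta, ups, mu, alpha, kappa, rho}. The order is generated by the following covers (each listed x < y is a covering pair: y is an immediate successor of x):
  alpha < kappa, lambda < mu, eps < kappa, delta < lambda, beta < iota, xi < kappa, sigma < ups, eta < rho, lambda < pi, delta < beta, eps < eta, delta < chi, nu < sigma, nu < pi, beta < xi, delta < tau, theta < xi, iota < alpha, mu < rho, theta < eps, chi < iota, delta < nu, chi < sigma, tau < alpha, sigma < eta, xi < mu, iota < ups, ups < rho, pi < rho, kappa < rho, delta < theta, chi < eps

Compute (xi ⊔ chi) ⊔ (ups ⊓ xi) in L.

xi ∨ chi = kappa
ups ∧ xi = beta
kappa ∨ beta = kappa

kappa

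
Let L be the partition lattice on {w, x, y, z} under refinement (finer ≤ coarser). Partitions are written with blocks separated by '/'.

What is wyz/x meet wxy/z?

Common lower bounds of {wyz/x, wxy/z}: w/x/y/z, wy/x/z.
The greatest among these is wy/x/z.

wy/x/z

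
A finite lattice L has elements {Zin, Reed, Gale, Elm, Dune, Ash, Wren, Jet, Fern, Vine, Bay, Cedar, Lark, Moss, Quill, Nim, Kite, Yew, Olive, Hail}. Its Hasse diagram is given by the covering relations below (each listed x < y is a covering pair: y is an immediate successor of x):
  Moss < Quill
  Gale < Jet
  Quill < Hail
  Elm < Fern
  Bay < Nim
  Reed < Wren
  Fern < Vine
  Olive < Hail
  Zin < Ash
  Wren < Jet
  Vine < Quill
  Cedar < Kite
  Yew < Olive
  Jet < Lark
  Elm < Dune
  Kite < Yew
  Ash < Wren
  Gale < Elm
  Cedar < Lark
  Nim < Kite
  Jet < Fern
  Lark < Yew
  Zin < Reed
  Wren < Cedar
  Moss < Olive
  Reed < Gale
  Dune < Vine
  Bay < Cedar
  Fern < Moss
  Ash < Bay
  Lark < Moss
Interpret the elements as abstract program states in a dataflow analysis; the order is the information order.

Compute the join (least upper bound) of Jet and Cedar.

Lark

Common upper bounds of {Jet, Cedar}: Hail, Lark, Moss, Olive, Quill, Yew.
The least among these is Lark.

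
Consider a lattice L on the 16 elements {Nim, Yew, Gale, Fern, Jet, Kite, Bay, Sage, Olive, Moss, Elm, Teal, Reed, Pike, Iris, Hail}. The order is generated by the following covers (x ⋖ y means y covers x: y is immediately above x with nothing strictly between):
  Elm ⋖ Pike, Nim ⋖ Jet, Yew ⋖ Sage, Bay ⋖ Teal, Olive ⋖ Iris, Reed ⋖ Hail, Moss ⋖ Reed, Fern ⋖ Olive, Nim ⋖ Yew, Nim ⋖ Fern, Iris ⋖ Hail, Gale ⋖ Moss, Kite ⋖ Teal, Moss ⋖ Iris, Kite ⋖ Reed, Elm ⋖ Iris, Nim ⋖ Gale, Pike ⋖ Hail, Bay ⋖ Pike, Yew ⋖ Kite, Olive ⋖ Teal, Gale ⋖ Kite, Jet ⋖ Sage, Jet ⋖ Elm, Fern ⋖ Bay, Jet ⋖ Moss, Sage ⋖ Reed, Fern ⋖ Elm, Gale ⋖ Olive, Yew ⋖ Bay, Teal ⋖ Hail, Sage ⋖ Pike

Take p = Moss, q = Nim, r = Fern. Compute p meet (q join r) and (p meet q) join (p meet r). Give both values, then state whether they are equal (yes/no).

Nim; Nim; yes

q join r = Fern, so p meet (q join r) = Moss meet Fern = Nim.
p meet q = Nim and p meet r = Nim, so (p meet q) join (p meet r) = Nim join Nim = Nim.
Equal: yes.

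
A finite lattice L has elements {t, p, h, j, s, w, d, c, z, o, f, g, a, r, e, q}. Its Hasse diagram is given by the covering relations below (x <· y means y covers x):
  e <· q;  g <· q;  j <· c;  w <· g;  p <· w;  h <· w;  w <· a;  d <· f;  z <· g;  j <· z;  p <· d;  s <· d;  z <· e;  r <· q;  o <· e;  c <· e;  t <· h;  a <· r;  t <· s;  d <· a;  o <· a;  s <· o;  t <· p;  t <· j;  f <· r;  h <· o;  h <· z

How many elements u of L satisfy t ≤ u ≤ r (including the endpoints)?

The interval [t, r] = {a, d, f, h, o, p, r, s, t, w}, which has 10 elements.

10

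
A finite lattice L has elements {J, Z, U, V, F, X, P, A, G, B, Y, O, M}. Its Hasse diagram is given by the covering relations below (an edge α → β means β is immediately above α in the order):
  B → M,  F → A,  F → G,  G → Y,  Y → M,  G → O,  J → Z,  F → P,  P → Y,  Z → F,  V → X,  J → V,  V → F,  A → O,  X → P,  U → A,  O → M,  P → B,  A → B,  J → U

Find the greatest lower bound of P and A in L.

F

Common lower bounds of {P, A}: F, J, V, Z.
The greatest among these is F.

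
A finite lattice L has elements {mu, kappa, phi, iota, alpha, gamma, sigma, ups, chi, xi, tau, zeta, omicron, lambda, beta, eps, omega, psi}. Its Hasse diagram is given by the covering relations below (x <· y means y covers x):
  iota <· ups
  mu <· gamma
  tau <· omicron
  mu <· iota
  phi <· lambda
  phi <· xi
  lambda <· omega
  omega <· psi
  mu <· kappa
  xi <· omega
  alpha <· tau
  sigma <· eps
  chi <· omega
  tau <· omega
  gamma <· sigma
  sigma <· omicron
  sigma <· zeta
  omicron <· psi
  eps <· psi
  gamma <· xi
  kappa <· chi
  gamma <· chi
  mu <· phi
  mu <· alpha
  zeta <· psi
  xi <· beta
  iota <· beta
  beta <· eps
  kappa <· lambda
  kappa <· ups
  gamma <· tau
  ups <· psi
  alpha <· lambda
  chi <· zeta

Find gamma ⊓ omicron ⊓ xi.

gamma

Common lower bounds of {gamma, omicron, xi}: gamma, mu.
The greatest among these is gamma.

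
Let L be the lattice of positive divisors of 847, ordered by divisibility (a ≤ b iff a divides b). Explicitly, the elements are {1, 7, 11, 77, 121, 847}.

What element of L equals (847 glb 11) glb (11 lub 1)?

847 ∧ 11 = 11
11 ∨ 1 = 11
11 ∧ 11 = 11

11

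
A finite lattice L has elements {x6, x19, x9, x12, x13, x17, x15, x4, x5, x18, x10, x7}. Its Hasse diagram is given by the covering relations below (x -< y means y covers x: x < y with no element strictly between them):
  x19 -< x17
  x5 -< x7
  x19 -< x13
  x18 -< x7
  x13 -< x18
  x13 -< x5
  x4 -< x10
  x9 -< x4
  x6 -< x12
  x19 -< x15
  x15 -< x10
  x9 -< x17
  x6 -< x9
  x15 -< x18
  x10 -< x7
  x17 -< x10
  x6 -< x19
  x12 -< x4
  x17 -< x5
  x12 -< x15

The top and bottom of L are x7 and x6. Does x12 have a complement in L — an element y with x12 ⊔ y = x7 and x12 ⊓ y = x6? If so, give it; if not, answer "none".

Need y with x12 ∨ y = x7 and x12 ∧ y = x6.
Checking each element gives: x5.

x5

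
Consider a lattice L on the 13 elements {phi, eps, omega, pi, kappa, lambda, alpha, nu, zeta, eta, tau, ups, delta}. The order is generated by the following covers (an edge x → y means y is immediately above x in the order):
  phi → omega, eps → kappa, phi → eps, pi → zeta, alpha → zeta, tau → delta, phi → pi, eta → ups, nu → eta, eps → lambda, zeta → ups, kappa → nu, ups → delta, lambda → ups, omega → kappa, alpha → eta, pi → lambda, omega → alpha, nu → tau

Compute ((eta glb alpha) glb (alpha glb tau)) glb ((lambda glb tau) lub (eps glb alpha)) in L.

eta ∧ alpha = alpha
alpha ∧ tau = omega
alpha ∧ omega = omega
lambda ∧ tau = eps
eps ∧ alpha = phi
eps ∨ phi = eps
omega ∧ eps = phi

phi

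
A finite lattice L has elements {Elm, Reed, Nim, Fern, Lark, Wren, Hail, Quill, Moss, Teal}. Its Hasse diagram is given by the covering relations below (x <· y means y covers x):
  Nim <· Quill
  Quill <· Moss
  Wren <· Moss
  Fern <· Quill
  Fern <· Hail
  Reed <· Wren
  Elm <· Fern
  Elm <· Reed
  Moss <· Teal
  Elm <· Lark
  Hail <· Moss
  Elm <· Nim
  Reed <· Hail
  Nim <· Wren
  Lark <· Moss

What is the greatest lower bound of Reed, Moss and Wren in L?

Common lower bounds of {Reed, Moss, Wren}: Elm, Reed.
The greatest among these is Reed.

Reed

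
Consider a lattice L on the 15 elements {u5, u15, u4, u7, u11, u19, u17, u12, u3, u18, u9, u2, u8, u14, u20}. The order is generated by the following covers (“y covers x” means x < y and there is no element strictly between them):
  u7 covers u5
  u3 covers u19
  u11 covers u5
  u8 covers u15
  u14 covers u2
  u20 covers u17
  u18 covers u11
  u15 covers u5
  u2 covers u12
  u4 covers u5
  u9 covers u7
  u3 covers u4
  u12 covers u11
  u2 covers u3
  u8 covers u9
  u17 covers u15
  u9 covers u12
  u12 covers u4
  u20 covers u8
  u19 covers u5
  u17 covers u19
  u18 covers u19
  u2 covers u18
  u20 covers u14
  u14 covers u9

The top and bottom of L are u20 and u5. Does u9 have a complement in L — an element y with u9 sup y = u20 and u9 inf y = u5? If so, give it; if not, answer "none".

Need y with u9 ∨ y = u20 and u9 ∧ y = u5.
Checking each element gives: u17.

u17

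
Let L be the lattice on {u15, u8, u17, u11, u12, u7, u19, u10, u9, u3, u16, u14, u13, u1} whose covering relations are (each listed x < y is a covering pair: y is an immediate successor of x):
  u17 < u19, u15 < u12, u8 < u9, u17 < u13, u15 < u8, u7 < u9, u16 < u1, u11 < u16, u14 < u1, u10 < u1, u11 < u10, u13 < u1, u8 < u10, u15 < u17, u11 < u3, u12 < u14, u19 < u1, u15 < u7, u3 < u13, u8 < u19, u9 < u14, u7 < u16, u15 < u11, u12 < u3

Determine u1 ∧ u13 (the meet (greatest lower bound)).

Common lower bounds of {u1, u13}: u11, u12, u13, u15, u17, u3.
The greatest among these is u13.

u13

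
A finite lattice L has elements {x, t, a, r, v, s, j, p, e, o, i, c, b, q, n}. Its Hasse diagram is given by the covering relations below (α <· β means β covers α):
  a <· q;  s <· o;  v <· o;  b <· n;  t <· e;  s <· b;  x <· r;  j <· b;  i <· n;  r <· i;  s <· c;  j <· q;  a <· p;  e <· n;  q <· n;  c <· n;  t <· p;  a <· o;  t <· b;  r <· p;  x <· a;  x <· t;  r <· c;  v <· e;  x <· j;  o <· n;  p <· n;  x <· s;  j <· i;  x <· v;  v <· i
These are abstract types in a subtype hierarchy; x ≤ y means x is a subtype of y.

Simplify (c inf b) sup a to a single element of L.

o

c ∧ b = s
s ∨ a = o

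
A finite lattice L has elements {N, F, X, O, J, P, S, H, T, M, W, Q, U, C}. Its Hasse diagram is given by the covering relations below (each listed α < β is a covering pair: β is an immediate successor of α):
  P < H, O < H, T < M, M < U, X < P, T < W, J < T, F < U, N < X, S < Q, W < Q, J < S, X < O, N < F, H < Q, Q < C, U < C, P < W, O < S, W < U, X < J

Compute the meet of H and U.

P

Common lower bounds of {H, U}: N, P, X.
The greatest among these is P.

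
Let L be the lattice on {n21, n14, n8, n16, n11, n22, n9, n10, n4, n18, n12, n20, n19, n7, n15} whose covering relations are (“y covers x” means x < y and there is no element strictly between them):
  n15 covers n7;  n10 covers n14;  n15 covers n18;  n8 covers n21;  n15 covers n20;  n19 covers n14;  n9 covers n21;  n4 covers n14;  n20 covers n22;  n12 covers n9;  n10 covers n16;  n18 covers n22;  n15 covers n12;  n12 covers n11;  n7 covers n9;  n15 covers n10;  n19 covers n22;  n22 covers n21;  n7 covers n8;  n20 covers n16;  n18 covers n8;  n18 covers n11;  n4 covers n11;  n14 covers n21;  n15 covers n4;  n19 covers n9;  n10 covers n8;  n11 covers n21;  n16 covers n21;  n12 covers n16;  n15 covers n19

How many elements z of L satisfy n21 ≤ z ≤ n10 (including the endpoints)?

5

The interval [n21, n10] = {n10, n14, n16, n21, n8}, which has 5 elements.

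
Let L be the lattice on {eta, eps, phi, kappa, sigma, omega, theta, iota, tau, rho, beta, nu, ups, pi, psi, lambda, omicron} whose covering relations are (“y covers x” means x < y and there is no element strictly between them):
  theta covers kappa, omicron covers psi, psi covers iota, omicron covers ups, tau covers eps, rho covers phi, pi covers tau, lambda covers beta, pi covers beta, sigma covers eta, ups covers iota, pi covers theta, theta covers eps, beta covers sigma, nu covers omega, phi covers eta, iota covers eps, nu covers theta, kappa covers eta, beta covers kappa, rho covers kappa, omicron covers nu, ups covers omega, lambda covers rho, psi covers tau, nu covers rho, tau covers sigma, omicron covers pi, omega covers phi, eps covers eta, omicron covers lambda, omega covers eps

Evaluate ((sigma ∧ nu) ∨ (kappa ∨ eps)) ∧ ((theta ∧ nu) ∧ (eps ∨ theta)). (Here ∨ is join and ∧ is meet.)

theta

sigma ∧ nu = eta
kappa ∨ eps = theta
eta ∨ theta = theta
theta ∧ nu = theta
eps ∨ theta = theta
theta ∧ theta = theta
theta ∧ theta = theta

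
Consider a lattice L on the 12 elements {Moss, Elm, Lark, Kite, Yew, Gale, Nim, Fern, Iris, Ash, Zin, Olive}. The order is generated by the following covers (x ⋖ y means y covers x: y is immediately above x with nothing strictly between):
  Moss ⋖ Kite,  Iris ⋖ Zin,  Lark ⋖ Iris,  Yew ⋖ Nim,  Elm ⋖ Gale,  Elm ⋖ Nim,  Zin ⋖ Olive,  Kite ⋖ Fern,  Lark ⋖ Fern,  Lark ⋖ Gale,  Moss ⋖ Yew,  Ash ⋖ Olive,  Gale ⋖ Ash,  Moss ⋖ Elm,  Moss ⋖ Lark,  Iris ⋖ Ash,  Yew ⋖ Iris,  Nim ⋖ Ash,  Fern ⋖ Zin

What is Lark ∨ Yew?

Common upper bounds of {Lark, Yew}: Ash, Iris, Olive, Zin.
The least among these is Iris.

Iris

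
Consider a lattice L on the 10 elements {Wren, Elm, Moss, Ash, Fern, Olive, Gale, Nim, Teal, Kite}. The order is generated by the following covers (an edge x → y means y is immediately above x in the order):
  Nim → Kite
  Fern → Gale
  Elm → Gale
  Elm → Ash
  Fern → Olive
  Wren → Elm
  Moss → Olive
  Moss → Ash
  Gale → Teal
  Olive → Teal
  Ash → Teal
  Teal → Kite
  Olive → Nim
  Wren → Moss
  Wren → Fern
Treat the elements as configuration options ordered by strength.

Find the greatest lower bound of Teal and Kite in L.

Teal

Common lower bounds of {Teal, Kite}: Ash, Elm, Fern, Gale, Moss, Olive, Teal, Wren.
The greatest among these is Teal.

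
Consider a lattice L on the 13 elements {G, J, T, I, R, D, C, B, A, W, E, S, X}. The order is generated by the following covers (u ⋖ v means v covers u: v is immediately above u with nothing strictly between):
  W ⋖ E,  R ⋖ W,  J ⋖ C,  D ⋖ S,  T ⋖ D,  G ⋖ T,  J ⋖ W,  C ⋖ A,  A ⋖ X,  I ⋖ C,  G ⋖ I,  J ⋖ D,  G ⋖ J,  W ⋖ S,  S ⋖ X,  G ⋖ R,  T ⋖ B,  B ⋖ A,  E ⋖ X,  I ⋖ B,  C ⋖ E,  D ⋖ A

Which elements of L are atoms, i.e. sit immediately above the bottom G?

I, J, R, T

The atoms are exactly the elements that cover G: I, J, R, T.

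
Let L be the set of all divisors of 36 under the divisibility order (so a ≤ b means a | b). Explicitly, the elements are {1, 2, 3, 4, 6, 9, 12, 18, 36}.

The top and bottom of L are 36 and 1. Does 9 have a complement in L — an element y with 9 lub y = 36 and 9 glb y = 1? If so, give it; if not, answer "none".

4

Need y with 9 ∨ y = 36 and 9 ∧ y = 1.
Checking each element gives: 4.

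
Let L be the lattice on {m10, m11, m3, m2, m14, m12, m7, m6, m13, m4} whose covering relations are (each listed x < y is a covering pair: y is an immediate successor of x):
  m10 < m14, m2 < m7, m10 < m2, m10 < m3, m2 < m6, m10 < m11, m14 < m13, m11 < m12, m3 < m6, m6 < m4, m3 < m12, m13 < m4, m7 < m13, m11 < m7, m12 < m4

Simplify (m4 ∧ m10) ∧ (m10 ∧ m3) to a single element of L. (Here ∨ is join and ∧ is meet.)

m10

m4 ∧ m10 = m10
m10 ∧ m3 = m10
m10 ∧ m10 = m10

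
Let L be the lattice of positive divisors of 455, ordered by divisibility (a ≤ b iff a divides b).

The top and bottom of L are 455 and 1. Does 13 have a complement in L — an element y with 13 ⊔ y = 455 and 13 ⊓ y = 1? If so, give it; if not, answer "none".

Need y with 13 ∨ y = 455 and 13 ∧ y = 1.
Checking each element gives: 35.

35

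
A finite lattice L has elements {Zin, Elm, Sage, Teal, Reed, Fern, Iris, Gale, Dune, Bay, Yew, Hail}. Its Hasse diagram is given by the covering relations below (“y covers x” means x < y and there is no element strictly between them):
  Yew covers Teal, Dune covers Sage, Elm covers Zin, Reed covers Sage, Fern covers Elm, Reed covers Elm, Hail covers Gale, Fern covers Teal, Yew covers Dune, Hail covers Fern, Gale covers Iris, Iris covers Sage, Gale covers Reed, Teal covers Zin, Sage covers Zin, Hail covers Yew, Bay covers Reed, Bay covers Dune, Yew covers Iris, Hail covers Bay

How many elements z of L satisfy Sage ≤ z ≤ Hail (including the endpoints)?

8

The interval [Sage, Hail] = {Bay, Dune, Gale, Hail, Iris, Reed, Sage, Yew}, which has 8 elements.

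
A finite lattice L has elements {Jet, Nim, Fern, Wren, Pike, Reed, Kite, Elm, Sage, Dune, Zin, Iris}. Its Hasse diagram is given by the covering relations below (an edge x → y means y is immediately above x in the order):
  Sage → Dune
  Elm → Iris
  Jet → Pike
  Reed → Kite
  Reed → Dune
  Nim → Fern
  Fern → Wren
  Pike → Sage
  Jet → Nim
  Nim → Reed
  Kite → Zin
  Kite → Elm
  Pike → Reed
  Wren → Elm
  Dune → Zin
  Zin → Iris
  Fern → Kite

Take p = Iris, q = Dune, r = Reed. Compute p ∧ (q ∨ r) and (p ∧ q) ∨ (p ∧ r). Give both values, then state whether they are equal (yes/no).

Dune; Dune; yes

q ∨ r = Dune, so p ∧ (q ∨ r) = Iris ∧ Dune = Dune.
p ∧ q = Dune and p ∧ r = Reed, so (p ∧ q) ∨ (p ∧ r) = Dune ∨ Reed = Dune.
Equal: yes.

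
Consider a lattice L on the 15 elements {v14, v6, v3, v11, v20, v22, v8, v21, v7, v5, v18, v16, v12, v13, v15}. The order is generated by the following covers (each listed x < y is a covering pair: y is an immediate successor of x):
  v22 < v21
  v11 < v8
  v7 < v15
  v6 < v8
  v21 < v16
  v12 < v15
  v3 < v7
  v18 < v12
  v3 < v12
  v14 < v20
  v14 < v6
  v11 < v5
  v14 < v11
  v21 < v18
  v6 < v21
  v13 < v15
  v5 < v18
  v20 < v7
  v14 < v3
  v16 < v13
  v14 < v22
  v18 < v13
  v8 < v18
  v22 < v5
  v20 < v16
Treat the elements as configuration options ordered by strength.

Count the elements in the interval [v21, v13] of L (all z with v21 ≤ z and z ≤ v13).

4

The interval [v21, v13] = {v13, v16, v18, v21}, which has 4 elements.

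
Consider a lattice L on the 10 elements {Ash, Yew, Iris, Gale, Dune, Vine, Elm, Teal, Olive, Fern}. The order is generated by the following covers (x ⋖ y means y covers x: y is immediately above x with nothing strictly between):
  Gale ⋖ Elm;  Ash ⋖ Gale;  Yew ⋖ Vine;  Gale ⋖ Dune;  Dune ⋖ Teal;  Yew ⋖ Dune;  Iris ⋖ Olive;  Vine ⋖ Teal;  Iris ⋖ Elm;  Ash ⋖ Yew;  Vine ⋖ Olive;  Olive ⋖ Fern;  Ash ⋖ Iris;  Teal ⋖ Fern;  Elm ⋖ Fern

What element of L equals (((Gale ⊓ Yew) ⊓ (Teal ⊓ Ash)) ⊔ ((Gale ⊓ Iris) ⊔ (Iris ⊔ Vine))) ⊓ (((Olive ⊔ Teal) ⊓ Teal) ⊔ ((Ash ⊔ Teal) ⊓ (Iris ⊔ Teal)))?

Vine

Gale ∧ Yew = Ash
Teal ∧ Ash = Ash
Ash ∧ Ash = Ash
Gale ∧ Iris = Ash
Iris ∨ Vine = Olive
Ash ∨ Olive = Olive
Ash ∨ Olive = Olive
Olive ∨ Teal = Fern
Fern ∧ Teal = Teal
Ash ∨ Teal = Teal
Iris ∨ Teal = Fern
Teal ∧ Fern = Teal
Teal ∨ Teal = Teal
Olive ∧ Teal = Vine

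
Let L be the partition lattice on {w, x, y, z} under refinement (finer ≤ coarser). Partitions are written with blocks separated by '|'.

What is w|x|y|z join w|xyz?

The join of w|x|y|z and w|xyz merges any blocks that overlap across the partitions, giving w|xyz.

w|xyz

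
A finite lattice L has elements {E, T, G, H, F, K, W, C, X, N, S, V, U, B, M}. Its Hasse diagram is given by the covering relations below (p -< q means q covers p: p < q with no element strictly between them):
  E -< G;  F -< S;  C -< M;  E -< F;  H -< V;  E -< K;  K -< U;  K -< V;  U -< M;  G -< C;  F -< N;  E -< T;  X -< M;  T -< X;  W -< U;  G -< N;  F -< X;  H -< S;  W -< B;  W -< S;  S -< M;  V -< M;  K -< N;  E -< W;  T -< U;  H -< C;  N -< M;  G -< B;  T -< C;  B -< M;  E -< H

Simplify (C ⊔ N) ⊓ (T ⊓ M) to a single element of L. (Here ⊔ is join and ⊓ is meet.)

T

C ∨ N = M
T ∧ M = T
M ∧ T = T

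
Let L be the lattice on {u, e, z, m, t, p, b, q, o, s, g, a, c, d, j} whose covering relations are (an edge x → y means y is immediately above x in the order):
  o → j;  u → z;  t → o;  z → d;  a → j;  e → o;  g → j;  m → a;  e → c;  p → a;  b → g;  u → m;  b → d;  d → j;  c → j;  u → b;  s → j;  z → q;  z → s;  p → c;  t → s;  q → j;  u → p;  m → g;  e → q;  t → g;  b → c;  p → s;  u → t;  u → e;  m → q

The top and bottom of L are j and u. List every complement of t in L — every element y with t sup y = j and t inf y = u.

a, c, d, q

Need y with t ∨ y = j and t ∧ y = u.
Checking each element gives: a, c, d, q.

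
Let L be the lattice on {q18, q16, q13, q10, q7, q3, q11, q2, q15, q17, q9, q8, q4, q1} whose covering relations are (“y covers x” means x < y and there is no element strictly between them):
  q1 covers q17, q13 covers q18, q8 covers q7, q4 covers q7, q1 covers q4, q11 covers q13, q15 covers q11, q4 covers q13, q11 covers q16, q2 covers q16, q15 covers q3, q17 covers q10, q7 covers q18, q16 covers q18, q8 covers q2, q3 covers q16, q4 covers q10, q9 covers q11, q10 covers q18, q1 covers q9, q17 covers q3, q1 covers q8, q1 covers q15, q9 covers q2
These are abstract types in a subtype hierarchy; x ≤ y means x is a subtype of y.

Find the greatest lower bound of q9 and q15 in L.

Common lower bounds of {q9, q15}: q11, q13, q16, q18.
The greatest among these is q11.

q11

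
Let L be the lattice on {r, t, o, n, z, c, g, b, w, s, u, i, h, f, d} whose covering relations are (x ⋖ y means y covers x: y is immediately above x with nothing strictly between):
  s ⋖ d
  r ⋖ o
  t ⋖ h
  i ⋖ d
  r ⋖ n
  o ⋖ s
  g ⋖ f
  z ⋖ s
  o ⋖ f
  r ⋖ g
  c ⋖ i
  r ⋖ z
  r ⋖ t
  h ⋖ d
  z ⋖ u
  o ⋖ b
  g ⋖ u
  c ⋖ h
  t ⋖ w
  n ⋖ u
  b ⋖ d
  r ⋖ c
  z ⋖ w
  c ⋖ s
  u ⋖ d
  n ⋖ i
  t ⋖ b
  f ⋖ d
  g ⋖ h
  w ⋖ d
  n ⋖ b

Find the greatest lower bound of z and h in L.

r

Common lower bounds of {z, h}: r.
The greatest among these is r.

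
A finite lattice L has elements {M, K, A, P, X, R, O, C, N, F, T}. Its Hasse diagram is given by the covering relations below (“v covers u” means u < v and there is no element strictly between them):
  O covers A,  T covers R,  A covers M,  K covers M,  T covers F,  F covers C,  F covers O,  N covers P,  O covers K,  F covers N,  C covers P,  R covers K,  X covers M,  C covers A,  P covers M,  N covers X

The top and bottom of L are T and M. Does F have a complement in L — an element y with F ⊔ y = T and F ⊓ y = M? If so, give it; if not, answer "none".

none

For every candidate y, either F ∨ y ≠ T or F ∧ y ≠ M; no complement exists.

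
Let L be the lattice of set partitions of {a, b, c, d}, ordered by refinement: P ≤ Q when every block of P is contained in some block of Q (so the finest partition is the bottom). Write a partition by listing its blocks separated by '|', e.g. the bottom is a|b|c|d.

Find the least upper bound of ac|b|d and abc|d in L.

abc|d

Common upper bounds of {ac|b|d, abc|d}: abcd, abc|d.
The least among these is abc|d.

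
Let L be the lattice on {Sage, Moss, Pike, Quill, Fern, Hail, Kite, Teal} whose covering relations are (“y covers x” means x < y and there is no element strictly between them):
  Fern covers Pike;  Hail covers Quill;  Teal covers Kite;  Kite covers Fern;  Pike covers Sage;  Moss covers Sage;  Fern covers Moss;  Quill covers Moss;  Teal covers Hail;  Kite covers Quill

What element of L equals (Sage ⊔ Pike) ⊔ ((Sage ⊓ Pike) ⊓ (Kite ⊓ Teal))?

Pike

Sage ∨ Pike = Pike
Sage ∧ Pike = Sage
Kite ∧ Teal = Kite
Sage ∧ Kite = Sage
Pike ∨ Sage = Pike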